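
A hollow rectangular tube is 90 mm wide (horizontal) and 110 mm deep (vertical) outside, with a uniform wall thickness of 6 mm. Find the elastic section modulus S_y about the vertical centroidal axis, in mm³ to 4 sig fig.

S_y ≈ 6.238 × 10⁴ mm³

Treat the section as a set of non-overlapping primitives; coordinates are from the bounding-box lower-left.
Outer rectangle: 90 × 110, A = 9 900 mm², x = 45 mm, Ī = 6 682 500 mm⁴.
Inner void (subtracted): 78 × 98, A = 7 644 mm², x = 45 mm, Ī = 3 875 508 mm⁴.
By symmetry the centroid is at mid-width, x̄ = 45 mm.
All pieces are centred on the vertical centroidal axis, so I = ΣĪ (holes subtracted) = 2 806 992 mm⁴.
Extreme fibre distance c = 45 mm; S = I/c = 62377.6 mm³.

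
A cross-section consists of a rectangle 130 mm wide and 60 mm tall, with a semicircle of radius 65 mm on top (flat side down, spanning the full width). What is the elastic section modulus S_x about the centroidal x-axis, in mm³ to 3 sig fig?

Split into non-overlapping primitives; take the origin at the lower-left of the bounding box.
Rectangular body: 130 × 60, A = 7 800 mm², y = 30 mm, Ī = 2 340 000 mm⁴.
Semicircular cap: semicircle r = 65, A = 6636.6 mm², y = 87.587 mm, Ī = 1 959 230 mm⁴.
Centroid: ȳ = ΣA·y / ΣA = 56.473 mm.
Transfer each piece to the centroidal x-axis using Ī + A·d² with d = y − 56.473:
  rectangular body: d = -26.473 mm → contributes +7 806 430 mm⁴
  semicircular cap: d = 31.114 mm → contributes +8 383 915 mm⁴
Total I = 16 190 345 mm⁴.
Extreme fibre distance c = 68.527 mm; S = I/c = 236 263 mm³.

S_x ≈ 2.36 × 10⁵ mm³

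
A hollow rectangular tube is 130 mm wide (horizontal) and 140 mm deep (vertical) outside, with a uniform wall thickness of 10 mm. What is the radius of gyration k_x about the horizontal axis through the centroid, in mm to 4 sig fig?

Break the section into simple shapes (no overlaps), measuring from the bottom-left corner of the bounding box.
Outer rectangle: 130 × 140, A = 18 200 mm², y = 70 mm, Ī = 29 726 667 mm⁴.
Inner void (subtracted): 110 × 120, A = 13 200 mm², y = 70 mm, Ī = 15 840 000 mm⁴.
By symmetry the centroid is at mid-height, ȳ = 70 mm.
All pieces are centred on the horizontal axis through the centroid, so I = ΣĪ (holes subtracted) = 13 886 667 mm⁴.
Radius of gyration: k = √(I/A) = √(13 886 667 / 5 000) = 52.7004 mm.

k_x ≈ 52.70 mm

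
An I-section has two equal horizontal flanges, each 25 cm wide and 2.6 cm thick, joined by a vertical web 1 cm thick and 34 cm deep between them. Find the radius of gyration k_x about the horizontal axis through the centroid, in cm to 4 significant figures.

Break the section into simple shapes (no overlaps), measuring from the bottom-left corner of the bounding box.
Bottom flange: 25 × 2.6, A = 65 cm², y = 1.3 cm, Ī = 36.6167 cm⁴.
Web: 1 × 34, A = 34 cm², y = 19.6 cm, Ī = 3275.33 cm⁴.
Top flange: 25 × 2.6, A = 65 cm², y = 37.9 cm, Ī = 36.6167 cm⁴.
By symmetry the centroid is at mid-height, ȳ = 19.6 cm.
Transfer each piece to the horizontal axis through the centroid using Ī + A·d² with d = y − 19.6:
  bottom flange: d = -18.3 cm → contributes +21804.5 cm⁴
  web: d = 0 cm → contributes +3275.33 cm⁴
  top flange: d = 18.3 cm → contributes +21804.5 cm⁴
Total I = 46884.3 cm⁴.
Radius of gyration: k = √(I/A) = √(46884.3 / 164) = 16.908 cm.

k_x ≈ 16.91 cm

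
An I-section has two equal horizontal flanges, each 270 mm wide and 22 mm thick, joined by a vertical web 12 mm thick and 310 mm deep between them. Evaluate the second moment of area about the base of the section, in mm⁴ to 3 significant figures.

I_base ≈ 8.46 × 10⁸ mm⁴

Treat the section as a set of non-overlapping primitives; coordinates are from the bounding-box lower-left.
Bottom flange: 270 × 22, A = 5 940 mm², y = 11 mm, Ī = 239 580 mm⁴.
Web: 12 × 310, A = 3 720 mm², y = 177 mm, Ī = 29 791 000 mm⁴.
Top flange: 270 × 22, A = 5 940 mm², y = 343 mm, Ī = 239 580 mm⁴.
Transfer each piece to the bottom edge using Ī + A·d² with d = y − 0:
  bottom flange: d = 11 mm → contributes +958 320 mm⁴
  web: d = 177 mm → contributes +146 334 880 mm⁴
  top flange: d = 343 mm → contributes +699 074 640 mm⁴
Total I = 846 367 840 mm⁴.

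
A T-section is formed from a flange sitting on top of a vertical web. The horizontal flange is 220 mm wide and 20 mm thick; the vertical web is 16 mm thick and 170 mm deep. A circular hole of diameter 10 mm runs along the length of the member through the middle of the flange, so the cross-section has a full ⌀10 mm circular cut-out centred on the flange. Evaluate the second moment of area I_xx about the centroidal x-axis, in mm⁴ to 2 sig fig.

Decompose the section into non-overlapping parts with the origin at the bottom-left of its bounding rectangle.
Flange: 220 × 20, A = 4 400 mm², y = 180 mm, Ī = 146 667 mm⁴.
Web: 16 × 170, A = 2 720 mm², y = 85 mm, Ī = 6 550 667 mm⁴.
Hole (subtracted): ⌀10, A = 78.54 mm², y = 180 mm, Ī = 490.9 mm⁴.
Centroid: ȳ = ΣA·y / ΣA = 143.3 mm.
Transfer each piece to the centroidal x-axis using Ī + A·d² with d = y − 143.3:
  flange: d = 36.7 mm → contributes +6 071 993 mm⁴
  web: d = -58.3 mm → contributes +15 796 620 mm⁴
  hole: d = 36.7 mm → contributes −106 258 mm⁴
Total I = 21 762 355 mm⁴.

I_xx ≈ 2.2 × 10⁷ mm⁴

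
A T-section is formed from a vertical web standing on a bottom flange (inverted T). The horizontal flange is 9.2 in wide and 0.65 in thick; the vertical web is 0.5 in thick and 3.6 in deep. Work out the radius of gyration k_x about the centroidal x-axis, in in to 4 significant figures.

Split into non-overlapping primitives; take the origin at the lower-left of the bounding box.
Flange: 9.2 × 0.65, A = 5.98 in², y = 0.325 in, Ī = 0.210546 in⁴.
Web: 0.5 × 3.6, A = 1.8 in², y = 2.45 in, Ī = 1.944 in⁴.
Centroid: ȳ = ΣA·y / ΣA = 0.816645 in.
Transfer each piece to the centroidal x-axis using Ī + A·d² with d = y − 0.816645:
  flange: d = -0.491645 in → contributes +1.656 in⁴
  web: d = 1.63335 in → contributes +6.74613 in⁴
Total I = 8.40213 in⁴.
Radius of gyration: k = √(I/A) = √(8.40213 / 7.78) = 1.03921 in.

k_x ≈ 1.039 in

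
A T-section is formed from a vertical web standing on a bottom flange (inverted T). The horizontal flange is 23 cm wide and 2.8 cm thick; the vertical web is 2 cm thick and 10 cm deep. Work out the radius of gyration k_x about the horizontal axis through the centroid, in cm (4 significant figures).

Break the section into simple shapes (no overlaps), measuring from the bottom-left corner of the bounding box.
Flange: 23 × 2.8, A = 64.4 cm², y = 1.4 cm, Ī = 42.0747 cm⁴.
Web: 2 × 10, A = 20 cm², y = 7.8 cm, Ī = 166.667 cm⁴.
Centroid: ȳ = ΣA·y / ΣA = 2.91659 cm.
Transfer each piece to the horizontal axis through the centroid using Ī + A·d² with d = y − 2.91659:
  flange: d = -1.51659 cm → contributes +190.197 cm⁴
  web: d = 4.88341 cm → contributes +643.621 cm⁴
Total I = 833.818 cm⁴.
Radius of gyration: k = √(I/A) = √(833.818 / 84.4) = 3.14315 cm.

k_x ≈ 3.143 cm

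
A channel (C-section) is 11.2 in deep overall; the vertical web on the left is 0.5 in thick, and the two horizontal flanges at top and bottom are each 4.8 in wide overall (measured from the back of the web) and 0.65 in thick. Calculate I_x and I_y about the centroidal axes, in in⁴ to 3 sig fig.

Decompose the section into non-overlapping parts with the origin at the bottom-left of its bounding rectangle.
Web: 0.5 × 11.2, A = 5.6 in², y = 5.6 in, Ī = 58.539 in⁴.
Top flange (beyond web): 4.3 × 0.65, A = 2.795 in², y = 10.875 in, Ī = 0.098407 in⁴.
Bottom flange (beyond web): 4.3 × 0.65, A = 2.795 in², y = 0.325 in, Ī = 0.098407 in⁴.
By symmetry the centroid is at mid-height, ȳ = 5.6 in.
Transfer each piece to the centroidal x-axis using Ī + A·d² with d = y − 5.6:
  web: d = 0 in → contributes +58.539 in⁴
  top flange (beyond web): d = 5.275 in → contributes +77.871 in⁴
  bottom flange (beyond web): d = -5.275 in → contributes +77.871 in⁴
Total I = 214.28 in⁴.
For the y-axis: x̄ = 1.4489 in.
Repeating about the centroidal y-axis gives I_y = 24.844 in⁴.

I_x ≈ 214 in⁴, I_y ≈ 24.8 in⁴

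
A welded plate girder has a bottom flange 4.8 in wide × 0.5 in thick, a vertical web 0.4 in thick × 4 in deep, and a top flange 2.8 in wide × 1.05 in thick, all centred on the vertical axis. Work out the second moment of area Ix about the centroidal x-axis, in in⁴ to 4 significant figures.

Decompose the section into non-overlapping parts with the origin at the bottom-left of its bounding rectangle.
Bottom plate: 4.8 × 0.5, A = 2.4 in², y = 0.25 in, Ī = 0.05 in⁴.
Web plate: 0.4 × 4, A = 1.6 in², y = 2.5 in, Ī = 2.13333 in⁴.
Top plate: 2.8 × 1.05, A = 2.94 in², y = 5.025 in, Ī = 0.270113 in⁴.
Centroid: ȳ = ΣA·y / ΣA = 2.79157 in.
Transfer each piece to the centroidal x-axis using Ī + A·d² with d = y − 2.79157:
  bottom plate: d = -2.54157 in → contributes +15.553 in⁴
  web plate: d = -0.291571 in → contributes +2.26935 in⁴
  top plate: d = 2.23343 in → contributes +14.9354 in⁴
Total I = 32.7578 in⁴.

Ix ≈ 32.76 in⁴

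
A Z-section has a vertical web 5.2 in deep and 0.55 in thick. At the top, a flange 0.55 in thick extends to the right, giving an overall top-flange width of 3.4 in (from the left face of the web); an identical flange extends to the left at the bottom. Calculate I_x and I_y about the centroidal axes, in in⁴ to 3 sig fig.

I_x ≈ 23.5 in⁴, I_y ≈ 11.3 in⁴

Break the section into simple shapes (no overlaps), measuring from the bottom-left corner of the bounding box.
Web: 0.55 × 5.2, A = 2.86 in², y = 2.6 in, Ī = 6.4445 in⁴.
Top flange (beyond web): 2.85 × 0.55, A = 1.5675 in², y = 4.925 in, Ī = 0.039514 in⁴.
Bottom flange (beyond web): 2.85 × 0.55, A = 1.5675 in², y = 0.275 in, Ī = 0.039514 in⁴.
Centroid: ȳ = ΣA·y / ΣA = 2.6 in.
Transfer each piece to the centroidal x-axis using Ī + A·d² with d = y − 2.6:
  web: d = 0 in → contributes +6.4445 in⁴
  top flange (beyond web): d = 2.325 in → contributes +8.5128 in⁴
  bottom flange (beyond web): d = -2.325 in → contributes +8.5128 in⁴
Total I = 23.47 in⁴.
For the y-axis: x̄ = 3.125 in.
Repeating about the centroidal y-axis gives I_y = 11.254 in⁴.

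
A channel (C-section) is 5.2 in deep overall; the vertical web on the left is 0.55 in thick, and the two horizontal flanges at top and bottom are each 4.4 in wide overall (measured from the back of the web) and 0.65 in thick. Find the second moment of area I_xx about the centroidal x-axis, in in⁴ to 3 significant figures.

Treat the section as a set of non-overlapping primitives; coordinates are from the bounding-box lower-left.
Web: 0.55 × 5.2, A = 2.86 in², y = 2.6 in, Ī = 6.4445 in⁴.
Top flange (beyond web): 3.85 × 0.65, A = 2.5025 in², y = 4.875 in, Ī = 0.088109 in⁴.
Bottom flange (beyond web): 3.85 × 0.65, A = 2.5025 in², y = 0.325 in, Ī = 0.088109 in⁴.
By symmetry the centroid is at mid-height, ȳ = 2.6 in.
Transfer each piece to the centroidal x-axis using Ī + A·d² with d = y − 2.6:
  web: d = 0 in → contributes +6.4445 in⁴
  top flange (beyond web): d = 2.275 in → contributes +13.04 in⁴
  bottom flange (beyond web): d = -2.275 in → contributes +13.04 in⁴
Total I = 32.525 in⁴.

I_xx ≈ 32.5 in⁴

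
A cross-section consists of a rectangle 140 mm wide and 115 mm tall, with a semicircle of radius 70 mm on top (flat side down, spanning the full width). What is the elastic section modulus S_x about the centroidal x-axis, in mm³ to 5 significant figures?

S_x ≈ 6.0410 × 10⁵ mm³

Treat the section as a set of non-overlapping primitives; coordinates are from the bounding-box lower-left.
Rectangular body: 140 × 115, A = 16 100 mm², y = 57.5 mm, Ī = 17 743 542 mm⁴.
Semicircular cap: semicircle r = 70, A = 7696.902 mm², y = 144.7089 mm, Ī = 2 635 265 mm⁴.
Centroid: ȳ = ΣA·y / ΣA = 85.70697 mm.
Transfer each piece to the centroidal x-axis using Ī + A·d² with d = y − 85.70697:
  rectangular body: d = -28.20697 mm → contributes +30 553 237 mm⁴
  semicircular cap: d = 59.00195 mm → contributes +29 429 953 mm⁴
Total I = 59 983 190 mm⁴.
Extreme fibre distance c = 99.29303 mm; S = I/c = 604102.7 mm³.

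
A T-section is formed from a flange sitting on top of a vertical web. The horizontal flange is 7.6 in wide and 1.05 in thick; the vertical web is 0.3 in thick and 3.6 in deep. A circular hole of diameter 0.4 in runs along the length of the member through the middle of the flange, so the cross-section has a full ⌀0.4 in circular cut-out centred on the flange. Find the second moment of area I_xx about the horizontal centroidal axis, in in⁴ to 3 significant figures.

I_xx ≈ 7.03 in⁴

Break the section into simple shapes (no overlaps), measuring from the bottom-left corner of the bounding box.
Flange: 7.6 × 1.05, A = 7.98 in², y = 4.125 in, Ī = 0.73316 in⁴.
Web: 0.3 × 3.6, A = 1.08 in², y = 1.8 in, Ī = 1.1664 in⁴.
Hole (subtracted): ⌀0.4, A = 0.12566 in², y = 4.125 in, Ī = 0.0012566 in⁴.
Centroid: ȳ = ΣA·y / ΣA = 3.8439 in.
Transfer each piece to the horizontal centroidal axis using Ī + A·d² with d = y − 3.8439:
  flange: d = 0.28105 in → contributes +1.3635 in⁴
  web: d = -2.0439 in → contributes +5.6783 in⁴
  hole: d = 0.28105 in → contributes −0.011183 in⁴
Total I = 7.0307 in⁴.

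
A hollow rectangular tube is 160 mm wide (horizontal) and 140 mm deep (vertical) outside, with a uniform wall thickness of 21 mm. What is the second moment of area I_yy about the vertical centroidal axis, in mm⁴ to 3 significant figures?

I_yy ≈ 3.44 × 10⁷ mm⁴

Decompose the section into non-overlapping parts with the origin at the bottom-left of its bounding rectangle.
Outer rectangle: 160 × 140, A = 22 400 mm², x = 80 mm, Ī = 47 786 667 mm⁴.
Inner void (subtracted): 118 × 98, A = 11 564 mm², x = 80 mm, Ī = 13 418 095 mm⁴.
By symmetry the centroid is at mid-width, x̄ = 80 mm.
All pieces are centred on the vertical centroidal axis, so I = ΣĪ (holes subtracted) = 34 368 572 mm⁴.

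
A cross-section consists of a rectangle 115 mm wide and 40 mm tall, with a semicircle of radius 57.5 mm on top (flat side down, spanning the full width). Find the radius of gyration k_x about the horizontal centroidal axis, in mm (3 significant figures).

Break the section into simple shapes (no overlaps), measuring from the bottom-left corner of the bounding box.
Rectangular body: 115 × 40, A = 4 600 mm², y = 20 mm, Ī = 613 333 mm⁴.
Semicircular cap: semicircle r = 57.5, A = 5193.4 mm², y = 64.404 mm, Ī = 1 199 785 mm⁴.
Centroid: ȳ = ΣA·y / ΣA = 43.547 mm.
Transfer each piece to the horizontal centroidal axis using Ī + A·d² with d = y − 43.547:
  rectangular body: d = -23.547 mm → contributes +3 163 904 mm⁴
  semicircular cap: d = 20.857 mm → contributes +3 458 907 mm⁴
Total I = 6 622 811 mm⁴.
Radius of gyration: k = √(I/A) = √(6 622 811 / 9793.4) = 26.005 mm.

k_x ≈ 26.0 mm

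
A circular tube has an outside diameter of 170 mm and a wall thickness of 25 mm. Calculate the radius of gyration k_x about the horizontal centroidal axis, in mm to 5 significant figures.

Treat the section as a set of non-overlapping primitives; coordinates are from the bounding-box lower-left.
Outer circle: ⌀170, A = 22698.01 mm², y = 85 mm, Ī = 40 998 275 mm⁴.
Bore (subtracted): ⌀120, A = 11309.73 mm², y = 85 mm, Ī = 10 178 760 mm⁴.
By symmetry the centroid is at mid-height, ȳ = 85 mm.
All pieces are centred on the horizontal centroidal axis, so I = ΣĪ (holes subtracted) = 30 819 515 mm⁴.
Radius of gyration: k = √(I/A) = √(30 819 515 / 11388.27) = 52.02163 mm.

k_x ≈ 52.022 mm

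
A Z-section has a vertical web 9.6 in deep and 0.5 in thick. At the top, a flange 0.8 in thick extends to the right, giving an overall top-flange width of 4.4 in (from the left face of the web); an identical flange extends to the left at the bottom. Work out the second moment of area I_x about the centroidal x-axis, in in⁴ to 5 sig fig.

Break the section into simple shapes (no overlaps), measuring from the bottom-left corner of the bounding box.
Web: 0.5 × 9.6, A = 4.8 in², y = 4.8 in, Ī = 36.864 in⁴.
Top flange (beyond web): 3.9 × 0.8, A = 3.12 in², y = 9.2 in, Ī = 0.1664 in⁴.
Bottom flange (beyond web): 3.9 × 0.8, A = 3.12 in², y = 0.4 in, Ī = 0.1664 in⁴.
Centroid: ȳ = ΣA·y / ΣA = 4.8 in.
Transfer each piece to the centroidal x-axis using Ī + A·d² with d = y − 4.8:
  web: d = 0 in → contributes +36.864 in⁴
  top flange (beyond web): d = 4.4 in → contributes +60.5696 in⁴
  bottom flange (beyond web): d = -4.4 in → contributes +60.5696 in⁴
Total I = 158.0032 in⁴.

I_x ≈ 158.00 in⁴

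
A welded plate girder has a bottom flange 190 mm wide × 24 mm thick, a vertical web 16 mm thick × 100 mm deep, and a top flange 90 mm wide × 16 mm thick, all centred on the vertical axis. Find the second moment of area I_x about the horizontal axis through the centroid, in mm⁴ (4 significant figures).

Treat the section as a set of non-overlapping primitives; coordinates are from the bounding-box lower-left.
Bottom plate: 190 × 24, A = 4 560 mm², y = 12 mm, Ī = 218 880 mm⁴.
Web plate: 16 × 100, A = 1 600 mm², y = 74 mm, Ī = 1 333 333 mm⁴.
Top plate: 90 × 16, A = 1 440 mm², y = 132 mm, Ī = 30 720 mm⁴.
Centroid: ȳ = ΣA·y / ΣA = 47.7895 mm.
Transfer each piece to the horizontal axis through the centroid using Ī + A·d² with d = y − 47.7895:
  bottom plate: d = -35.7895 mm → contributes +6 059 722 mm⁴
  web plate: d = 26.2105 mm → contributes +2 432 520 mm⁴
  top plate: d = 84.2105 mm → contributes +10 242 354 mm⁴
Total I = 18 734 596 mm⁴.

I_x ≈ 1.873 × 10⁷ mm⁴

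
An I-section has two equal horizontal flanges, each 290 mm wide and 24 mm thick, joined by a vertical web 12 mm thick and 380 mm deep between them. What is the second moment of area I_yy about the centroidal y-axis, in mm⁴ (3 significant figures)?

I_yy ≈ 9.76 × 10⁷ mm⁴

Decompose the section into non-overlapping parts with the origin at the bottom-left of its bounding rectangle.
Bottom flange: 290 × 24, A = 6 960 mm², x = 145 mm, Ī = 48 778 000 mm⁴.
Web: 12 × 380, A = 4 560 mm², x = 145 mm, Ī = 54 720 mm⁴.
Top flange: 290 × 24, A = 6 960 mm², x = 145 mm, Ī = 48 778 000 mm⁴.
By symmetry the centroid is at mid-width, x̄ = 145 mm.
All pieces are centred on the centroidal y-axis, so I = ΣĪ = 97 610 720 mm⁴.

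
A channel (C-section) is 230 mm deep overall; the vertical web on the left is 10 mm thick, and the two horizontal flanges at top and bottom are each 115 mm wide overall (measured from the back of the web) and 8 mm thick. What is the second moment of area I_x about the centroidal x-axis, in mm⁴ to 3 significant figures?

I_x ≈ 3.08 × 10⁷ mm⁴

Break the section into simple shapes (no overlaps), measuring from the bottom-left corner of the bounding box.
Web: 10 × 230, A = 2 300 mm², y = 115 mm, Ī = 10 139 167 mm⁴.
Top flange (beyond web): 105 × 8, A = 840 mm², y = 226 mm, Ī = 4 480 mm⁴.
Bottom flange (beyond web): 105 × 8, A = 840 mm², y = 4 mm, Ī = 4 480 mm⁴.
By symmetry the centroid is at mid-height, ȳ = 115 mm.
Transfer each piece to the centroidal x-axis using Ī + A·d² with d = y − 115:
  web: d = 0 mm → contributes +10 139 167 mm⁴
  top flange (beyond web): d = 111 mm → contributes +10 354 120 mm⁴
  bottom flange (beyond web): d = -111 mm → contributes +10 354 120 mm⁴
Total I = 30 847 407 mm⁴.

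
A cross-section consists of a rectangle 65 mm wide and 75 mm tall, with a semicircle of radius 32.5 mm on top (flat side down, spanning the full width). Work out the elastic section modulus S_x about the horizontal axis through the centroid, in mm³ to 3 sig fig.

Treat the section as a set of non-overlapping primitives; coordinates are from the bounding-box lower-left.
Rectangular body: 65 × 75, A = 4 875 mm², y = 37.5 mm, Ī = 2 285 156 mm⁴.
Semicircular cap: semicircle r = 32.5, A = 1659.2 mm², y = 88.793 mm, Ī = 122 452 mm⁴.
Centroid: ȳ = ΣA·y / ΣA = 50.524 mm.
Transfer each piece to the horizontal axis through the centroid using Ī + A·d² with d = y − 50.524:
  rectangular body: d = -13.024 mm → contributes +3 112 132 mm⁴
  semicircular cap: d = 38.269 mm → contributes +2 552 308 mm⁴
Total I = 5 664 440 mm⁴.
Extreme fibre distance c = 56.976 mm; S = I/c = 99 419 mm³.

S_x ≈ 9.94 × 10⁴ mm³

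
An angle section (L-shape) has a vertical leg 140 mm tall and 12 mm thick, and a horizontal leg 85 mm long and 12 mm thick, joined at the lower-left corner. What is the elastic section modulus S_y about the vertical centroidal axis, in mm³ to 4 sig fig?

Treat the section as a set of non-overlapping primitives; coordinates are from the bounding-box lower-left.
Vertical leg: 12 × 140, A = 1 680 mm², x = 6 mm, Ī = 20 160 mm⁴.
Horizontal leg (remainder): 73 × 12, A = 876 mm², x = 48.5 mm, Ī = 389 017 mm⁴.
Centroid: x̄ = ΣA·x / ΣA = 20.5657 mm.
Transfer each piece to the vertical centroidal axis using Ī + A·d² with d = x − 20.5657:
  vertical leg: d = -14.5657 mm → contributes +376 590 mm⁴
  horizontal leg (remainder): d = 27.9343 mm → contributes +1 072 580 mm⁴
Total I = 1 449 170 mm⁴.
Extreme fibre distance c = 64.4343 mm; S = I/c = 22490.7 mm³.

S_y ≈ 2.249 × 10⁴ mm³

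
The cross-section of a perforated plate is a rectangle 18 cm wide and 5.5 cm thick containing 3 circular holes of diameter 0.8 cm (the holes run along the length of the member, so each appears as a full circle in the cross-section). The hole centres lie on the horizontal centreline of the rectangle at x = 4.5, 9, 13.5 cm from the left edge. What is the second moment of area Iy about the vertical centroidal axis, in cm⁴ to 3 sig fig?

Iy ≈ 2650 cm⁴

Break the section into simple shapes (no overlaps), measuring from the bottom-left corner of the bounding box.
Plate: 18 × 5.5, A = 99 cm², x = 9 cm, Ī = 2 673 cm⁴.
Hole 1 (subtracted): ⌀0.8, A = 0.50265 cm², x = 4.5 cm, Ī = 0.020106 cm⁴.
Hole 2 (subtracted): ⌀0.8, A = 0.50265 cm², x = 9 cm, Ī = 0.020106 cm⁴.
Hole 3 (subtracted): ⌀0.8, A = 0.50265 cm², x = 13.5 cm, Ī = 0.020106 cm⁴.
By symmetry the centroid is at mid-width, x̄ = 9 cm.
Transfer each piece to the vertical centroidal axis using Ī + A·d² with d = x − 9:
  plate: d = 0 cm → contributes +2 673 cm⁴
  hole 1: d = -4.5 cm → contributes −10.199 cm⁴
  hole 2: d = 0 cm → contributes −0.020106 cm⁴
  hole 3: d = 4.5 cm → contributes −10.199 cm⁴
Total I = 2652.6 cm⁴.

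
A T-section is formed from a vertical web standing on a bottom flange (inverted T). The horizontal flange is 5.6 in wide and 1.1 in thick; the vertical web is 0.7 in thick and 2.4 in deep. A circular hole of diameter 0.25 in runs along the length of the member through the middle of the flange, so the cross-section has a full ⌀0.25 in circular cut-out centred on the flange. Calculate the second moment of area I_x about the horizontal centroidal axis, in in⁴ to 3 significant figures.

Break the section into simple shapes (no overlaps), measuring from the bottom-left corner of the bounding box.
Flange: 5.6 × 1.1, A = 6.16 in², y = 0.55 in, Ī = 0.62113 in⁴.
Web: 0.7 × 2.4, A = 1.68 in², y = 2.3 in, Ī = 0.8064 in⁴.
Hole (subtracted): ⌀0.25, A = 0.049087 in², y = 0.55 in, Ī = 0.00019175 in⁴.
Centroid: ȳ = ΣA·y / ΣA = 0.92736 in.
Transfer each piece to the horizontal centroidal axis using Ī + A·d² with d = y − 0.92736:
  flange: d = -0.37736 in → contributes +1.4983 in⁴
  web: d = 1.3726 in → contributes +3.9717 in⁴
  hole: d = -0.37736 in → contributes −0.0071819 in⁴
Total I = 5.4629 in⁴.

I_x ≈ 5.46 in⁴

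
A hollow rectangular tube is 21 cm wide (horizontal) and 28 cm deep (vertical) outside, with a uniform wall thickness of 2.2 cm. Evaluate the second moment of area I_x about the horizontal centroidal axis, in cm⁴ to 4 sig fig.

Break the section into simple shapes (no overlaps), measuring from the bottom-left corner of the bounding box.
Outer rectangle: 21 × 28, A = 588 cm², y = 14 cm, Ī = 38 416 cm⁴.
Inner void (subtracted): 16.6 × 23.6, A = 391.76 cm², y = 14 cm, Ī = 18182.9 cm⁴.
By symmetry the centroid is at mid-height, ȳ = 14 cm.
All pieces are centred on the horizontal centroidal axis, so I = ΣĪ (holes subtracted) = 20233.1 cm⁴.

I_x ≈ 2.023 × 10⁴ cm⁴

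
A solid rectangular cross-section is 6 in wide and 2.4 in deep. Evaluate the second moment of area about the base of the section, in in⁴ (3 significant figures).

I_base ≈ 27.6 in⁴

The section: 6 × 2.4, A = 14.4 in², y = 1.2 in, Ī = 6.912 in⁴.
Transfer it to a horizontal axis along the bottom face using Ī + A·d² with d = y − 0:
  the section: d = 1.2 in → contributes +27.648 in⁴
Total I = 27.648 in⁴.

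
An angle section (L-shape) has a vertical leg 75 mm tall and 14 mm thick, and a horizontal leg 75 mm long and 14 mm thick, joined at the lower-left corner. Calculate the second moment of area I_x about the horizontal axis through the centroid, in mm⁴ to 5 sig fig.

Split into non-overlapping primitives; take the origin at the lower-left of the bounding box.
Vertical leg: 14 × 75, A = 1 050 mm², y = 37.5 mm, Ī = 492187.5 mm⁴.
Horizontal leg (remainder): 61 × 14, A = 854 mm², y = 7 mm, Ī = 13948.67 mm⁴.
Centroid: ȳ = ΣA·y / ΣA = 23.81985 mm.
Transfer each piece to the horizontal axis through the centroid using Ī + A·d² with d = y − 23.81985:
  vertical leg: d = 13.68015 mm → contributes +688691.2 mm⁴
  horizontal leg (remainder): d = -16.81985 mm → contributes +255551.6 mm⁴
Total I = 944242.9 mm⁴.

I_x ≈ 9.4424 × 10⁵ mm⁴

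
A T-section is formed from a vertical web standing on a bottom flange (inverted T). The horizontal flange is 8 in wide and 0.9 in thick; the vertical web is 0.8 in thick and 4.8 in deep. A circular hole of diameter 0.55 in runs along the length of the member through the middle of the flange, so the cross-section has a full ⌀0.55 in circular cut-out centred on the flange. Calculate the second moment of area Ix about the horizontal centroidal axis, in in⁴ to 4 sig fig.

Treat the section as a set of non-overlapping primitives; coordinates are from the bounding-box lower-left.
Flange: 8 × 0.9, A = 7.2 in², y = 0.45 in, Ī = 0.486 in⁴.
Web: 0.8 × 4.8, A = 3.84 in², y = 3.3 in, Ī = 7.3728 in⁴.
Hole (subtracted): ⌀0.55, A = 0.237583 in², y = 0.45 in, Ī = 0.0044918 in⁴.
Centroid: ȳ = ΣA·y / ΣA = 1.46311 in.
Transfer each piece to the horizontal centroidal axis using Ī + A·d² with d = y − 1.46311:
  flange: d = -1.01311 in → contributes +7.87597 in⁴
  web: d = 1.83689 in → contributes +20.3296 in⁴
  hole: d = -1.01311 in → contributes −0.248343 in⁴
Total I = 27.9573 in⁴.

Ix ≈ 27.96 in⁴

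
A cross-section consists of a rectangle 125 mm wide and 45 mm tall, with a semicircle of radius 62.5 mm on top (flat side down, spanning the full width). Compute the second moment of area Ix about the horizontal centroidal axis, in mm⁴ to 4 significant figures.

Decompose the section into non-overlapping parts with the origin at the bottom-left of its bounding rectangle.
Rectangular body: 125 × 45, A = 5 625 mm², y = 22.5 mm, Ī = 949 219 mm⁴.
Semicircular cap: semicircle r = 62.5, A = 6135.92 mm², y = 71.5258 mm, Ī = 1 674 758 mm⁴.
Centroid: ȳ = ΣA·y / ΣA = 48.0778 mm.
Transfer each piece to the horizontal centroidal axis using Ī + A·d² with d = y − 48.0778:
  rectangular body: d = -25.5778 mm → contributes +4 629 232 mm⁴
  semicircular cap: d = 23.448 mm → contributes +5 048 346 mm⁴
Total I = 9 677 577 mm⁴.

Ix ≈ 9.678 × 10⁶ mm⁴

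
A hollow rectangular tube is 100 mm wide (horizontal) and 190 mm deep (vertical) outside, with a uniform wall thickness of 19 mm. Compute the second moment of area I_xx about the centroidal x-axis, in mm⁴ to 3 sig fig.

I_xx ≈ 3.90 × 10⁷ mm⁴

Treat the section as a set of non-overlapping primitives; coordinates are from the bounding-box lower-left.
Outer rectangle: 100 × 190, A = 19 000 mm², y = 95 mm, Ī = 57 158 333 mm⁴.
Inner void (subtracted): 62 × 152, A = 9 424 mm², y = 95 mm, Ī = 18 144 341 mm⁴.
By symmetry the centroid is at mid-height, ȳ = 95 mm.
All pieces are centred on the centroidal x-axis, so I = ΣĪ (holes subtracted) = 39 013 992 mm⁴.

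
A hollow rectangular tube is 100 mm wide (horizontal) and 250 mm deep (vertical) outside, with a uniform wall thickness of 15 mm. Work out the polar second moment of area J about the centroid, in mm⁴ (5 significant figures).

J ≈ 8.2640 × 10⁷ mm⁴

Break the section into simple shapes (no overlaps), measuring from the bottom-left corner of the bounding box.
Outer rectangle: 100 × 250, A = 25 000 mm², y = 125 mm, Ī = 130 208 333 mm⁴.
Inner void (subtracted): 70 × 220, A = 15 400 mm², y = 125 mm, Ī = 62 113 333 mm⁴.
By symmetry the centroid is at mid-height, ȳ = 125 mm.
All pieces are centred on the centroidal x-axis, so I = ΣĪ (holes subtracted) = 68 095 000 mm⁴.
Repeating about the centroidal y-axis gives I_y = 14 545 000 mm⁴.
Polar second moment: J = I_x + I_y = 82 640 000 mm⁴.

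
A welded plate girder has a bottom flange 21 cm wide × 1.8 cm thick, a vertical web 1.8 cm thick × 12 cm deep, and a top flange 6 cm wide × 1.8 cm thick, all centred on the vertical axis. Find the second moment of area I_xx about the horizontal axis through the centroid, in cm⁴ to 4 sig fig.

I_xx ≈ 2092 cm⁴

Decompose the section into non-overlapping parts with the origin at the bottom-left of its bounding rectangle.
Bottom plate: 21 × 1.8, A = 37.8 cm², y = 0.9 cm, Ī = 10.206 cm⁴.
Web plate: 1.8 × 12, A = 21.6 cm², y = 7.8 cm, Ī = 259.2 cm⁴.
Top plate: 6 × 1.8, A = 10.8 cm², y = 14.7 cm, Ī = 2.916 cm⁴.
Centroid: ȳ = ΣA·y / ΣA = 5.14615 cm.
Transfer each piece to the horizontal axis through the centroid using Ī + A·d² with d = y − 5.14615:
  bottom plate: d = -4.24615 cm → contributes +691.733 cm⁴
  web plate: d = 2.65385 cm → contributes +411.327 cm⁴
  top plate: d = 9.55385 cm → contributes +988.697 cm⁴
Total I = 2091.76 cm⁴.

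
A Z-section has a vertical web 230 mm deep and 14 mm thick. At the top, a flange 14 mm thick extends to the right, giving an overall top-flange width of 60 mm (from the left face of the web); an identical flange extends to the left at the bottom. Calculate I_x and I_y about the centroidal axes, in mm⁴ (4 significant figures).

I_x ≈ 2.924 × 10⁷ mm⁴, I_y ≈ 1.439 × 10⁶ mm⁴

Treat the section as a set of non-overlapping primitives; coordinates are from the bounding-box lower-left.
Web: 14 × 230, A = 3 220 mm², y = 115 mm, Ī = 14 194 833 mm⁴.
Top flange (beyond web): 46 × 14, A = 644 mm², y = 223 mm, Ī = 10518.7 mm⁴.
Bottom flange (beyond web): 46 × 14, A = 644 mm², y = 7 mm, Ī = 10518.7 mm⁴.
Centroid: ȳ = ΣA·y / ΣA = 115 mm.
Transfer each piece to the centroidal x-axis using Ī + A·d² with d = y − 115:
  web: d = 0 mm → contributes +14 194 833 mm⁴
  top flange (beyond web): d = 108 mm → contributes +7 522 135 mm⁴
  bottom flange (beyond web): d = -108 mm → contributes +7 522 135 mm⁴
Total I = 29 239 103 mm⁴.
For the y-axis: x̄ = 53 mm.
Repeating about the centroidal y-axis gives I_y = 1 438 911 mm⁴.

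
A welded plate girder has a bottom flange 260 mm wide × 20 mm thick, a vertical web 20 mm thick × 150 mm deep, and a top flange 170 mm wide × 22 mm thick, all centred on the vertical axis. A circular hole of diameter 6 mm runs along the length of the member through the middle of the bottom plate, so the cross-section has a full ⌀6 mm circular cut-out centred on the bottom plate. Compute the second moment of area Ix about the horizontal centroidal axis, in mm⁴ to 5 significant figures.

Ix ≈ 6.9808 × 10⁷ mm⁴

Break the section into simple shapes (no overlaps), measuring from the bottom-left corner of the bounding box.
Bottom plate: 260 × 20, A = 5 200 mm², y = 10 mm, Ī = 173333.3 mm⁴.
Web plate: 20 × 150, A = 3 000 mm², y = 95 mm, Ī = 5 625 000 mm⁴.
Top plate: 170 × 22, A = 3 740 mm², y = 181 mm, Ī = 150846.7 mm⁴.
Hole (subtracted): ⌀6, A = 28.27433 mm², y = 10 mm, Ī = 63.61725 mm⁴.
Centroid: ȳ = ΣA·y / ΣA = 85.09743 mm.
Transfer each piece to the horizontal centroidal axis using Ī + A·d² with d = y − 85.09743:
  bottom plate: d = -75.09743 mm → contributes +29 499 379 mm⁴
  web plate: d = 9.902569 mm → contributes +5 919 183 mm⁴
  top plate: d = 95.90257 mm → contributes +34 548 759 mm⁴
  hole: d = -75.09743 mm → contributes −159520.2 mm⁴
Total I = 69 807 800 mm⁴.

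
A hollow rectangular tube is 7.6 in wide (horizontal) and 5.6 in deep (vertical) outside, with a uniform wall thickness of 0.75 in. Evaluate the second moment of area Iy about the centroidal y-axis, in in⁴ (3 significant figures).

Iy ≈ 127 in⁴

Split into non-overlapping primitives; take the origin at the lower-left of the bounding box.
Outer rectangle: 7.6 × 5.6, A = 42.56 in², x = 3.8 in, Ī = 204.86 in⁴.
Inner void (subtracted): 6.1 × 4.1, A = 25.01 in², x = 3.8 in, Ī = 77.552 in⁴.
By symmetry the centroid is at mid-width, x̄ = 3.8 in.
All pieces are centred on the centroidal y-axis, so I = ΣĪ (holes subtracted) = 127.3 in⁴.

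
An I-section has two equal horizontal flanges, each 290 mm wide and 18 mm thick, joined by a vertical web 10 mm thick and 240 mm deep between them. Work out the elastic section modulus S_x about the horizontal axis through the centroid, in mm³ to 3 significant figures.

Decompose the section into non-overlapping parts with the origin at the bottom-left of its bounding rectangle.
Bottom flange: 290 × 18, A = 5 220 mm², y = 9 mm, Ī = 140 940 mm⁴.
Web: 10 × 240, A = 2 400 mm², y = 138 mm, Ī = 11 520 000 mm⁴.
Top flange: 290 × 18, A = 5 220 mm², y = 267 mm, Ī = 140 940 mm⁴.
By symmetry the centroid is at mid-height, ȳ = 138 mm.
Transfer each piece to the horizontal axis through the centroid using Ī + A·d² with d = y − 138:
  bottom flange: d = -129 mm → contributes +87 006 960 mm⁴
  web: d = 0 mm → contributes +11 520 000 mm⁴
  top flange: d = 129 mm → contributes +87 006 960 mm⁴
Total I = 185 533 920 mm⁴.
Extreme fibre distance c = 138 mm; S = I/c = 1 344 449 mm³.

S_x ≈ 1.34 × 10⁶ mm³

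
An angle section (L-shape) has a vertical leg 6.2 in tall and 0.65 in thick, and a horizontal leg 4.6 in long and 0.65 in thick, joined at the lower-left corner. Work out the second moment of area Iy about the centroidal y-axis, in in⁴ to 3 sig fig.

Decompose the section into non-overlapping parts with the origin at the bottom-left of its bounding rectangle.
Vertical leg: 0.65 × 6.2, A = 4.03 in², x = 0.325 in, Ī = 0.14189 in⁴.
Horizontal leg (remainder): 3.95 × 0.65, A = 2.5675 in², x = 2.625 in, Ī = 3.3383 in⁴.
Centroid: x̄ = ΣA·x / ΣA = 1.2201 in.
Transfer each piece to the centroidal y-axis using Ī + A·d² with d = x − 1.2201:
  vertical leg: d = -0.89507 in → contributes +3.3706 in⁴
  horizontal leg (remainder): d = 1.4049 in → contributes +8.4061 in⁴
Total I = 11.777 in⁴.

Iy ≈ 11.8 in⁴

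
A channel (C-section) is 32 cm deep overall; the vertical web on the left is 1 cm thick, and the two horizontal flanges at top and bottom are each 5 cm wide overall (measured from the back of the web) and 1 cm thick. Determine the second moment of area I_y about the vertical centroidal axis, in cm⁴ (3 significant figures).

I_y ≈ 53.3 cm⁴

Treat the section as a set of non-overlapping primitives; coordinates are from the bounding-box lower-left.
Web: 1 × 32, A = 32 cm², x = 0.5 cm, Ī = 2.6667 cm⁴.
Top flange (beyond web): 4 × 1, A = 4 cm², x = 3 cm, Ī = 5.3333 cm⁴.
Bottom flange (beyond web): 4 × 1, A = 4 cm², x = 3 cm, Ī = 5.3333 cm⁴.
Centroid: x̄ = ΣA·x / ΣA = 1 cm.
Transfer each piece to the vertical centroidal axis using Ī + A·d² with d = x − 1:
  web: d = -0.5 cm → contributes +10.667 cm⁴
  top flange (beyond web): d = 2 cm → contributes +21.333 cm⁴
  bottom flange (beyond web): d = 2 cm → contributes +21.333 cm⁴
Total I = 53.333 cm⁴.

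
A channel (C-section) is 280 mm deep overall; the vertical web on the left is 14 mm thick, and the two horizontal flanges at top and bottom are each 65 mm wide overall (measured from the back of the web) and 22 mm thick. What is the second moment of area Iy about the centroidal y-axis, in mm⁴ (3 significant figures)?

Treat the section as a set of non-overlapping primitives; coordinates are from the bounding-box lower-left.
Web: 14 × 280, A = 3 920 mm², x = 7 mm, Ī = 64 027 mm⁴.
Top flange (beyond web): 51 × 22, A = 1 122 mm², x = 39.5 mm, Ī = 243 194 mm⁴.
Bottom flange (beyond web): 51 × 22, A = 1 122 mm², x = 39.5 mm, Ī = 243 194 mm⁴.
Centroid: x̄ = ΣA·x / ΣA = 18.832 mm.
Transfer each piece to the centroidal y-axis using Ī + A·d² with d = x − 18.832:
  web: d = -11.832 mm → contributes +612 775 mm⁴
  top flange (beyond web): d = 20.668 mm → contributes +722 492 mm⁴
  bottom flange (beyond web): d = 20.668 mm → contributes +722 492 mm⁴
Total I = 2 057 760 mm⁴.

Iy ≈ 2.06 × 10⁶ mm⁴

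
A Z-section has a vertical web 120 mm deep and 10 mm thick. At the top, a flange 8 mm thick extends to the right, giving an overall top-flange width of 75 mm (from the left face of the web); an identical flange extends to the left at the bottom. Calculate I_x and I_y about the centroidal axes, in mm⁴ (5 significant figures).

Break the section into simple shapes (no overlaps), measuring from the bottom-left corner of the bounding box.
Web: 10 × 120, A = 1 200 mm², y = 60 mm, Ī = 1 440 000 mm⁴.
Top flange (beyond web): 65 × 8, A = 520 mm², y = 116 mm, Ī = 2773.333 mm⁴.
Bottom flange (beyond web): 65 × 8, A = 520 mm², y = 4 mm, Ī = 2773.333 mm⁴.
Centroid: ȳ = ΣA·y / ΣA = 60 mm.
Transfer each piece to the centroidal x-axis using Ī + A·d² with d = y − 60:
  web: d = 0 mm → contributes +1 440 000 mm⁴
  top flange (beyond web): d = 56 mm → contributes +1 633 493 mm⁴
  bottom flange (beyond web): d = -56 mm → contributes +1 633 493 mm⁴
Total I = 4 706 987 mm⁴.
For the y-axis: x̄ = 70 mm.
Repeating about the centroidal y-axis gives I_y = 1 838 667 mm⁴.

I_x ≈ 4.7070 × 10⁶ mm⁴, I_y ≈ 1.8387 × 10⁶ mm⁴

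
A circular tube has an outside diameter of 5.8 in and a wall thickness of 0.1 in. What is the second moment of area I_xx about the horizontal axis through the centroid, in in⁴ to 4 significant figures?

I_xx ≈ 7.275 in⁴

Split into non-overlapping primitives; take the origin at the lower-left of the bounding box.
Outer circle: ⌀5.8, A = 26.4208 in², y = 2.9 in, Ī = 55.5497 in⁴.
Bore (subtracted): ⌀5.6, A = 24.6301 in², y = 2.9 in, Ī = 48.275 in⁴.
By symmetry the centroid is at mid-height, ȳ = 2.9 in.
All pieces are centred on the horizontal axis through the centroid, so I = ΣĪ (holes subtracted) = 7.27475 in⁴.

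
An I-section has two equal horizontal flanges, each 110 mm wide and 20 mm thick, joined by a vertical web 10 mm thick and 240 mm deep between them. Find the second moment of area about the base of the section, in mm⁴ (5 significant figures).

Split into non-overlapping primitives; take the origin at the lower-left of the bounding box.
Bottom flange: 110 × 20, A = 2 200 mm², y = 10 mm, Ī = 73333.33 mm⁴.
Web: 10 × 240, A = 2 400 mm², y = 140 mm, Ī = 11 520 000 mm⁴.
Top flange: 110 × 20, A = 2 200 mm², y = 270 mm, Ī = 73333.33 mm⁴.
Transfer each piece to the bottom edge using Ī + A·d² with d = y − 0:
  bottom flange: d = 10 mm → contributes +293333.3 mm⁴
  web: d = 140 mm → contributes +58 560 000 mm⁴
  top flange: d = 270 mm → contributes +160 453 333 mm⁴
Total I = 219 306 667 mm⁴.

I_base ≈ 2.1931 × 10⁸ mm⁴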